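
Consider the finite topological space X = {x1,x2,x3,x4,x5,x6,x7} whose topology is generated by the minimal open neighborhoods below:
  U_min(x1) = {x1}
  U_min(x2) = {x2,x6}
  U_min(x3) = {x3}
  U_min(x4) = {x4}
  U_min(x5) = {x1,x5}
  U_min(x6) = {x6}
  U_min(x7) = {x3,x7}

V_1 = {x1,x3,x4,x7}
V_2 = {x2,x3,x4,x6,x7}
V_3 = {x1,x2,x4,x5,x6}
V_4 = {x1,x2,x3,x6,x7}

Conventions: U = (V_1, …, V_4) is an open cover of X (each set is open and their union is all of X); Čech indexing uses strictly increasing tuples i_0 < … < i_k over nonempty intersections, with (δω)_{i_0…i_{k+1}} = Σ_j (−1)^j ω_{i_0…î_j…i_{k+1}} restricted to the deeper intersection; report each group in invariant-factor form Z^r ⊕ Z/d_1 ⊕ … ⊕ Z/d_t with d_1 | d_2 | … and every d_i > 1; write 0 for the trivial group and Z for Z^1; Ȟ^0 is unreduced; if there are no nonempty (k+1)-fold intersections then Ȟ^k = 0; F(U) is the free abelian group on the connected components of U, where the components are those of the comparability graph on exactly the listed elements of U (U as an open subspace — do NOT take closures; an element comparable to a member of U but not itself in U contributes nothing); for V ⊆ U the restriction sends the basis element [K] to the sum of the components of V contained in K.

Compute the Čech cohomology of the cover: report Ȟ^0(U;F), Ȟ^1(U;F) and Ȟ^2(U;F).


Ȟ^0(U;F) ≅ Z^4,  Ȟ^1(U;F) ≅ 0,  Ȟ^2(U;F) ≅ 0

cover nerve:
  V12={x3,x4,x7} V13={x1,x4} V14={x1,x3,x7} V23={x2,x4,x6} V24={x2,x3,x6,x7} V34={x1,x2,x6}
  V123={x4} V124={x3,x7} V134={x1} V234={x2,x6}
components per intersection:
  V1: {x1} {x3,x7} {x4}
  V2: {x2,x6} {x3,x7} {x4}
  V3: {x1,x5} {x2,x6} {x4}
  V4: {x1} {x2,x6} {x3,x7}
  V12: {x3,x7} {x4}
  V13: {x1} {x4}
  V14: {x1} {x3,x7}
  V23: {x2,x6} {x4}
  V24: {x2,x6} {x3,x7}
  V34: {x1} {x2,x6}
  V123: {x4}
  V124: {x3,x7}
  V134: {x1}
  V234: {x2,x6}
C dims 12,12,4; δ0: rk 8, SNF 1^8; δ1: rk 4, SNF 1^4
Ȟ^0: (12−8)−0=4 ⇒ Z^4
Ȟ^1: (12−4)−8=0 ⇒ 0
Ȟ^2: (4−0)−4=0 ⇒ 0


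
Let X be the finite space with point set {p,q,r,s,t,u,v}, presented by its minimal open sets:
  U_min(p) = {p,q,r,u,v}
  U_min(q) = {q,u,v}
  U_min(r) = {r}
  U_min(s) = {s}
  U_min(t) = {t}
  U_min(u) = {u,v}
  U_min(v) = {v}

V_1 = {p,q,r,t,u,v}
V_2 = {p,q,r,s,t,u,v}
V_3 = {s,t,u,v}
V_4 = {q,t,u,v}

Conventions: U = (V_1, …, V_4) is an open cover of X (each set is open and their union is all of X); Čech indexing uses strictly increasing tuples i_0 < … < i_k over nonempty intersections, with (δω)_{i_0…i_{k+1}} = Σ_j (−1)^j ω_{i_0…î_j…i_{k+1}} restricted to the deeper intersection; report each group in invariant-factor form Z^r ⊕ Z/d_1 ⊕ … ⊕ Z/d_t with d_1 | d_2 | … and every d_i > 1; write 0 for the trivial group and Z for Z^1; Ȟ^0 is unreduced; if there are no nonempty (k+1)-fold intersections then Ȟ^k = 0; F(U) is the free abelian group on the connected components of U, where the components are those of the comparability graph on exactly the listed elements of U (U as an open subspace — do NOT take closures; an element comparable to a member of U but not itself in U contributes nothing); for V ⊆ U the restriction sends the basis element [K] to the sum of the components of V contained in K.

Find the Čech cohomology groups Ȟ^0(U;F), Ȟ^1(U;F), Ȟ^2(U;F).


cover nerve:
  V12={p,q,r,t,u,v} V13={t,u,v} V14={q,t,u,v} V23={s,t,u,v} V24={q,t,u,v} V34={t,u,v}
  V123={t,u,v} V124={q,t,u,v} V134={t,u,v} V234={t,u,v}
  V1234={t,u,v}
components per intersection:
  V1: {p,q,r,u,v} {t}
  V2: {p,q,r,u,v} {s} {t}
  V3: {s} {t} {u,v}
  V4: {q,u,v} {t}
  V12: {p,q,r,u,v} {t}
  V13: {t} {u,v}
  V14: {q,u,v} {t}
  V23: {s} {t} {u,v}
  V24: {q,u,v} {t}
  V34: {t} {u,v}
  V123: {t} {u,v}
  V124: {q,u,v} {t}
  V134: {t} {u,v}
  V234: {t} {u,v}
  V1234: {t} {u,v}
C dims 10,13,8,2; δ0: rk 7, SNF 1^7; δ1: rk 6, SNF 1^6; δ2: rk 2, SNF 1^2
Ȟ^0: (10−7)−0=3 ⇒ Z^3
Ȟ^1: (13−6)−7=0 ⇒ 0
Ȟ^2: (8−2)−6=0 ⇒ 0

Ȟ^0 = Z^3; Ȟ^1 = 0; Ȟ^2 = 0


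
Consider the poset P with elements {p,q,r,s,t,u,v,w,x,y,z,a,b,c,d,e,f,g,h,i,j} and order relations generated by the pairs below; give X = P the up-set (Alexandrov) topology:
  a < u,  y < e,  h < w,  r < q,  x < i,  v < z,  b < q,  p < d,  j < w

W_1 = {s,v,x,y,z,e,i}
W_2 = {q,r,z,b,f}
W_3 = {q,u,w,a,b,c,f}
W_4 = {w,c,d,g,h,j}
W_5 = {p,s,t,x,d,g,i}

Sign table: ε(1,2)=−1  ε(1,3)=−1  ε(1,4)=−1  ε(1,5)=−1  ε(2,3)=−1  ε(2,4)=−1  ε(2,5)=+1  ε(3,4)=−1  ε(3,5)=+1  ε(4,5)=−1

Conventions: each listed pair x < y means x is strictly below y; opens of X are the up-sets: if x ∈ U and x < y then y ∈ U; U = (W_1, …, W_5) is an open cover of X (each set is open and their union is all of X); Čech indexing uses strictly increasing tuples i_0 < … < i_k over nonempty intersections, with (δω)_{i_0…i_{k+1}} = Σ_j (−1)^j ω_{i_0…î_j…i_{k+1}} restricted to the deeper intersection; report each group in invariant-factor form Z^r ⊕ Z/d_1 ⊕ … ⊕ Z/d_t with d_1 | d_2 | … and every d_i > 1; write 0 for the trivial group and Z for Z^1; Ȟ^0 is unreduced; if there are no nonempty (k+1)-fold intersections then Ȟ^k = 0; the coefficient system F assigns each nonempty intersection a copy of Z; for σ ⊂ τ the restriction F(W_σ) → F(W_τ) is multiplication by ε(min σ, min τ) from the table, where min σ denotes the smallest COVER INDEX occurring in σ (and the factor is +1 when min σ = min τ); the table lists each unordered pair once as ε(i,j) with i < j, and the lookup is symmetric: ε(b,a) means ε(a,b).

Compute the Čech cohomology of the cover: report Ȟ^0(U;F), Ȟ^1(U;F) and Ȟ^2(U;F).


cover nerve:
  W12={z} W15={s,x,i} W23={q,b,f} W34={w,c} W45={d,g}
C dims 5,5; δ0: rk 5, SNF 1^4·2
Ȟ^0: (5−5)−0=0 ⇒ 0
Ȟ^1: (5−0)−5=0 plus torsion [2] ⇒ Z/2
Ȟ^2: (0−0)−0=0 ⇒ 0

Ȟ^0(U;F) ≅ 0, Ȟ^1(U;F) ≅ Z/2 and Ȟ^2(U;F) ≅ 0


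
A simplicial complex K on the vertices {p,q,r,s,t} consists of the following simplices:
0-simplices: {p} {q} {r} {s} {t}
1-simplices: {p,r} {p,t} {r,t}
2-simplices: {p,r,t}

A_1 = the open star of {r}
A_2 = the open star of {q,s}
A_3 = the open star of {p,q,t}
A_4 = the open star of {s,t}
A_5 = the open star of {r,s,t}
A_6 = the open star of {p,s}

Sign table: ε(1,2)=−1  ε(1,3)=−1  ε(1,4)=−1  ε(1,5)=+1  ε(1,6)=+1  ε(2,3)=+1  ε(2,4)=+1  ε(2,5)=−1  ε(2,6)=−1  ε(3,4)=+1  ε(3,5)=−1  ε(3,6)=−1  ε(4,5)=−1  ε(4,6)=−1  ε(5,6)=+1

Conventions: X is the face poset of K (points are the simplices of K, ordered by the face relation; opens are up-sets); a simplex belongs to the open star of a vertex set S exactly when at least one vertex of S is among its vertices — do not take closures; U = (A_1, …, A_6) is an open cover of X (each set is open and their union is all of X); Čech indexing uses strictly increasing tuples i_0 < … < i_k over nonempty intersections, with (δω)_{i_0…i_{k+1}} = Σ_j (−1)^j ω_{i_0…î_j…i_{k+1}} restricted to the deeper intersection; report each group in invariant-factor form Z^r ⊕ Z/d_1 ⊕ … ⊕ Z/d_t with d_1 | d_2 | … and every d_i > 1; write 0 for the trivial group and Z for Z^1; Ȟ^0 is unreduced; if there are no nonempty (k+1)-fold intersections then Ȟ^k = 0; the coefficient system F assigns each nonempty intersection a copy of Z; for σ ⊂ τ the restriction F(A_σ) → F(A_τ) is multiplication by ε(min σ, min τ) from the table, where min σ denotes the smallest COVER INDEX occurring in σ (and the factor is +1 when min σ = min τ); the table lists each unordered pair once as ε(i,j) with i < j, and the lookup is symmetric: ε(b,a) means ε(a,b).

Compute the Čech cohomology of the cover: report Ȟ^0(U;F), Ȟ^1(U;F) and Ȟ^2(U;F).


Ȟ^0(U;F) ≅ Z, Ȟ^1(U;F) ≅ Z and Ȟ^2(U;F) ≅ 0

nerve simplices:
  A1={{r},{p,r},{r,t},{p,r,t}} A2={{q},{s}} A3={{p},{q},{t},{p,r},{p,t},{r,t},{p,r,t}} A4={{s},{t},{p,t},{r,t},{p,r,t}} A5={{r},{s},{t},{p,r},{p,t},{r,t},{p,r,t}} A6={{p},{s},{p,r},{p,t},{p,r,t}}
  A13={{p,r},{r,t},{p,r,t}} A14={{r,t},{p,r,t}} A15={{r},{p,r},{r,t},{p,r,t}} A16={{p,r},{p,r,t}} A23={{q}} A24={{s}} A25={{s}} A26={{s}} A34={{t},{p,t},{r,t},{p,r,t}} A35={{t},{p,r},{p,t},{r,t},{p,r,t}} A36={{p},{p,r},{p,t},{p,r,t}} A45={{s},{t},{p,t},{r,t},{p,r,t}} A46={{s},{p,t},{p,r,t}} A56={{s},{p,r},{p,t},{p,r,t}}
  A134={{r,t},{p,r,t}} A135={{p,r},{r,t},{p,r,t}} A136={{p,r},{p,r,t}} A145={{r,t},{p,r,t}} A146={{p,r,t}} A156={{p,r},{p,r,t}} A245={{s}} A246={{s}} A256={{s}} A345={{t},{p,t},{r,t},{p,r,t}} A346={{p,t},{p,r,t}} A356={{p,r},{p,t},{p,r,t}} A456={{s},{p,t},{p,r,t}}
  A1345={{r,t},{p,r,t}} A1346={{p,r,t}} A1356={{p,r},{p,r,t}} A1456={{p,r,t}} A2456={{s}} A3456={{p,t},{p,r,t}}
  A13456={{p,r,t}}
C dims 6,14,13,6; δ0: rk 5, SNF 1^5; δ1: rk 8, SNF 1^8; δ2: rk 5, SNF 1^5
degree 0: 6−5−0 = 1 → Ȟ^0 ≅ Z
degree 1: 14−8−5 = 1 → Ȟ^1 ≅ Z
degree 2: 13−5−8 = 0 → Ȟ^2 ≅ 0


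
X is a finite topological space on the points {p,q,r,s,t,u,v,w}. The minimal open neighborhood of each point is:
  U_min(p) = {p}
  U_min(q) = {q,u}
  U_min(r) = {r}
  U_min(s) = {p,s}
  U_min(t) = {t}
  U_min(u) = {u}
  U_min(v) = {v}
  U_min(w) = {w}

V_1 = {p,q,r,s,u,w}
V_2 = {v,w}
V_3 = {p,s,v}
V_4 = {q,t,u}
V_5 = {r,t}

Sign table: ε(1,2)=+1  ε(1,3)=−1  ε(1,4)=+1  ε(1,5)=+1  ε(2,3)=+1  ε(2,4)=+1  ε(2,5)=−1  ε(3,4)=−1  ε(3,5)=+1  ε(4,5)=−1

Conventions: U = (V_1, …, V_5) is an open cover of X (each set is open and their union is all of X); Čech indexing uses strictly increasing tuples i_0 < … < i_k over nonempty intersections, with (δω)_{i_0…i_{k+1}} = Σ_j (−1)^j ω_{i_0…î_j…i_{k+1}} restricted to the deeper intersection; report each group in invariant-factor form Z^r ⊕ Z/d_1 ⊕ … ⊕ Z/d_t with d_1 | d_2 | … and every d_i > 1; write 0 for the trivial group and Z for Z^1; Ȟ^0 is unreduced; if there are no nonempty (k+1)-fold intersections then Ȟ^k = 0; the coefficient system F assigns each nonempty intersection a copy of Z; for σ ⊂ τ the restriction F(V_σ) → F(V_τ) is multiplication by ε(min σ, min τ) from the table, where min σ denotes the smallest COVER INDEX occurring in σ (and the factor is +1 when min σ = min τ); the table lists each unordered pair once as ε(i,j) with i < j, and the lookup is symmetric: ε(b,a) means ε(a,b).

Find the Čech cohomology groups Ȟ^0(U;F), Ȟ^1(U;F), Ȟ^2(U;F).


Ȟ^0 = 0,  Ȟ^1 = Z ⊕ Z/2,  Ȟ^2 = 0

nonempty intersections:
  V12={w} V13={p,s} V14={q,u} V15={r} V23={v} V45={t}
C dims 5,6; δ0: rk 5, SNF 1^4·2
Ȟ^0: (5−5)−0=0 ⇒ 0
Ȟ^1: (6−0)−5=1 plus torsion [2] ⇒ Z ⊕ Z/2
Ȟ^2: (0−0)−0=0 ⇒ 0


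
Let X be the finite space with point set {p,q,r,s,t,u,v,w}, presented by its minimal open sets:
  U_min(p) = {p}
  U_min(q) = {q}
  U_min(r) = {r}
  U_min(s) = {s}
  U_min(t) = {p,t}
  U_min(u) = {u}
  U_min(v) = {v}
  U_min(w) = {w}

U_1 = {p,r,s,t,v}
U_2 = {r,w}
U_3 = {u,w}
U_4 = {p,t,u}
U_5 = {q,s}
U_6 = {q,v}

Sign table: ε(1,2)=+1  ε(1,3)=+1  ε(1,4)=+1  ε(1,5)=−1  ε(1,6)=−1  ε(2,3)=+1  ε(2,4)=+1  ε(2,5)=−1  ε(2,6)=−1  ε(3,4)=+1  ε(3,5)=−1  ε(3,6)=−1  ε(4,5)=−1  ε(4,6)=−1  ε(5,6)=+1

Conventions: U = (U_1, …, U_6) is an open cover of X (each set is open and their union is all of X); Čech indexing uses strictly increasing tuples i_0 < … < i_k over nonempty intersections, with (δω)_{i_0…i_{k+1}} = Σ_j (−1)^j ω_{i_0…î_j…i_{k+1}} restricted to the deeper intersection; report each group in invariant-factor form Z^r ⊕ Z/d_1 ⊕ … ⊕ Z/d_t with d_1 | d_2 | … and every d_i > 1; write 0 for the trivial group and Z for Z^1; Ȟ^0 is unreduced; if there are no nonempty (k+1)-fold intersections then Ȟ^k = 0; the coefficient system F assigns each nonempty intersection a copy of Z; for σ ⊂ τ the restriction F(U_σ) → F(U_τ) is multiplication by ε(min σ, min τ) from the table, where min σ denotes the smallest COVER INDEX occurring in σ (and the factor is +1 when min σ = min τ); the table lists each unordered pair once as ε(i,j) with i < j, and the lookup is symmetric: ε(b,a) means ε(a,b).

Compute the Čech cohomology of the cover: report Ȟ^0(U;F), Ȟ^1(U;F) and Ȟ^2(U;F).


Ȟ^0 = Z,  Ȟ^1 = Z^2,  Ȟ^2 = 0

nerve simplices:
  U12={r} U14={p,t} U15={s} U16={v} U23={w} U34={u} U56={q}
C dims 6,7; δ0: rk 5, SNF 1^5
degree 0: 6−5−0 = 1 → Ȟ^0 ≅ Z
degree 1: 7−0−5 = 2 → Ȟ^1 ≅ Z^2
degree 2: 0−0−0 = 0 → Ȟ^2 ≅ 0


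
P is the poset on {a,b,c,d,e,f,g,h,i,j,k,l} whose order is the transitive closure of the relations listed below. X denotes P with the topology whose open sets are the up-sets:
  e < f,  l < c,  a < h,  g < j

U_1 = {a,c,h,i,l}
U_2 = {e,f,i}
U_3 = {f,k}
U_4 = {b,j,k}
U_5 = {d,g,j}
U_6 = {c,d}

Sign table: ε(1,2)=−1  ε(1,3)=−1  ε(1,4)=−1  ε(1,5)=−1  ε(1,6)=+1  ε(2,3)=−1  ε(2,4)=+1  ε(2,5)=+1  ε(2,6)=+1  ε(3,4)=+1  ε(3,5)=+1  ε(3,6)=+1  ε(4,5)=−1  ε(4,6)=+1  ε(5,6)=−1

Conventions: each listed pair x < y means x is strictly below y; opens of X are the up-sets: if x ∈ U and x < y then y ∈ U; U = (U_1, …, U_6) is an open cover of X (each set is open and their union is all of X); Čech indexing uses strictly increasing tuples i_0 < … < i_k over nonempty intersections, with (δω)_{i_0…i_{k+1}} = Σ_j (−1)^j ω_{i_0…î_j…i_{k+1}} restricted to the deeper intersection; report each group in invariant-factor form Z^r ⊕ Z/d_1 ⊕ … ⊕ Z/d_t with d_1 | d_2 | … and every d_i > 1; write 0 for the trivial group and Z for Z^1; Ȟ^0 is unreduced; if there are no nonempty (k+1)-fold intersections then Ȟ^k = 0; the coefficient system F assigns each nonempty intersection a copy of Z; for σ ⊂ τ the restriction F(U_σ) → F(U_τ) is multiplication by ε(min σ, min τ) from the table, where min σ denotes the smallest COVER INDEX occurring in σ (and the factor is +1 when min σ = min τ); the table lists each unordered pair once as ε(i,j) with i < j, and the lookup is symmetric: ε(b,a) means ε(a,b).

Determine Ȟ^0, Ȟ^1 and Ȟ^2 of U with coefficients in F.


Ȟ^0(U;F) ≅ Z, Ȟ^1(U;F) ≅ Z and Ȟ^2(U;F) ≅ 0

intersection data:
  U12={i} U16={c} U23={f} U34={k} U45={j} U56={d}
C dims 6,6; δ0: rk 5, SNF 1^5
Ȟ^0 = (6 − 5) − 0 = 1, so Ȟ^0 ≅ Z
Ȟ^1 = (6 − 0) − 5 = 1, so Ȟ^1 ≅ Z
Ȟ^2 = (0 − 0) − 0 = 0, so Ȟ^2 ≅ 0


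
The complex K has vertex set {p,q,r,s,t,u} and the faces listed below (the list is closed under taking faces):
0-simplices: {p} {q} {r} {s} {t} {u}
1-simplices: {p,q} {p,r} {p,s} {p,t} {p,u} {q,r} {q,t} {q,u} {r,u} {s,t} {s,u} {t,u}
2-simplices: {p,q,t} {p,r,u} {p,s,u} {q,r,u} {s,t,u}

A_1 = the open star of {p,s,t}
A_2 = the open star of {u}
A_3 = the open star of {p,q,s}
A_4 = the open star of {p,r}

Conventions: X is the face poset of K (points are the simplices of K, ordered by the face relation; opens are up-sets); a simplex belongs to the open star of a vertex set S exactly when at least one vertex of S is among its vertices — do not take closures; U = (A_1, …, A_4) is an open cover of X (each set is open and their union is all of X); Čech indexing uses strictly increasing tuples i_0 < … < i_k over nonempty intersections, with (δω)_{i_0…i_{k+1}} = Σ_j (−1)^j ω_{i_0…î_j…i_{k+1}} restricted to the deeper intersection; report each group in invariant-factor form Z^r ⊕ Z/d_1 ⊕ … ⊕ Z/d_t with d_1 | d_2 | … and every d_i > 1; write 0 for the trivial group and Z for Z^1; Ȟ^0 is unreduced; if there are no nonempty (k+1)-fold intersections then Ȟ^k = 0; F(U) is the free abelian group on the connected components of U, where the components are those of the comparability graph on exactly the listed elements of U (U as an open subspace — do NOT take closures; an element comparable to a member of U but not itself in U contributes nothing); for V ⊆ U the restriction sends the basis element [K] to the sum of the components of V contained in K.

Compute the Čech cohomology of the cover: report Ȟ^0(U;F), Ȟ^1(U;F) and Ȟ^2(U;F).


nerve of the cover:
  A1={{p},{s},{t},{p,q},{p,r},{p,s},{p,t},{p,u},{q,t},{s,t},{s,u},{t,u},{p,q,t},{p,r,u},{p,s,u},{s,t,u}} A2={{u},{p,u},{q,u},{r,u},{s,u},{t,u},{p,r,u},{p,s,u},{q,r,u},{s,t,u}} A3={{p},{q},{s},{p,q},{p,r},{p,s},{p,t},{p,u},{q,r},{q,t},{q,u},{s,t},{s,u},{p,q,t},{p,r,u},{p,s,u},{q,r,u},{s,t,u}} A4={{p},{r},{p,q},{p,r},{p,s},{p,t},{p,u},{q,r},{r,u},{p,q,t},{p,r,u},{p,s,u},{q,r,u}}
  A12={{p,u},{s,u},{t,u},{p,r,u},{p,s,u},{s,t,u}} A13={{p},{s},{p,q},{p,r},{p,s},{p,t},{p,u},{q,t},{s,t},{s,u},{p,q,t},{p,r,u},{p,s,u},{s,t,u}} A14={{p},{p,q},{p,r},{p,s},{p,t},{p,u},{p,q,t},{p,r,u},{p,s,u}} A23={{p,u},{q,u},{s,u},{p,r,u},{p,s,u},{q,r,u},{s,t,u}} A24={{p,u},{r,u},{p,r,u},{p,s,u},{q,r,u}} A34={{p},{p,q},{p,r},{p,s},{p,t},{p,u},{q,r},{p,q,t},{p,r,u},{p,s,u},{q,r,u}}
  A123={{p,u},{s,u},{p,r,u},{p,s,u},{s,t,u}} A124={{p,u},{p,r,u},{p,s,u}} A134={{p},{p,q},{p,r},{p,s},{p,t},{p,u},{p,q,t},{p,r,u},{p,s,u}} A234={{p,u},{p,r,u},{p,s,u},{q,r,u}}
  A1234={{p,u},{p,r,u},{p,s,u}}
components per intersection:
  A1: {{p},{s},{t},{p,q},{p,r},{p,s},{p,t},{p,u},{q,t},{s,t},{s,u},{t,u},{p,q,t},{p,r,u},{p,s,u},{s,t,u}}
  A2: {{u},{p,u},{q,u},{r,u},{s,u},{t,u},{p,r,u},{p,s,u},{q,r,u},{s,t,u}}
  A3: {{p},{q},{s},{p,q},{p,r},{p,s},{p,t},{p,u},{q,r},{q,t},{q,u},{s,t},{s,u},{p,q,t},{p,r,u},{p,s,u},{q,r,u},{s,t,u}}
  A4: {{p},{r},{p,q},{p,r},{p,s},{p,t},{p,u},{q,r},{r,u},{p,q,t},{p,r,u},{p,s,u},{q,r,u}}
  A12: {{p,u},{s,u},{t,u},{p,r,u},{p,s,u},{s,t,u}}
  A13: {{p},{s},{p,q},{p,r},{p,s},{p,t},{p,u},{q,t},{s,t},{s,u},{p,q,t},{p,r,u},{p,s,u},{s,t,u}}
  A14: {{p},{p,q},{p,r},{p,s},{p,t},{p,u},{p,q,t},{p,r,u},{p,s,u}}
  A23: {{p,u},{s,u},{p,r,u},{p,s,u},{s,t,u}} {{q,u},{q,r,u}}
  A24: {{p,u},{r,u},{p,r,u},{p,s,u},{q,r,u}}
  A34: {{p},{p,q},{p,r},{p,s},{p,t},{p,u},{p,q,t},{p,r,u},{p,s,u}} {{q,r},{q,r,u}}
  A123: {{p,u},{s,u},{p,r,u},{p,s,u},{s,t,u}}
  A124: {{p,u},{p,r,u},{p,s,u}}
  A134: {{p},{p,q},{p,r},{p,s},{p,t},{p,u},{p,q,t},{p,r,u},{p,s,u}}
  A234: {{p,u},{p,r,u},{p,s,u}} {{q,r,u}}
  A1234: {{p,u},{p,r,u},{p,s,u}}
C dims 4,8,5,1; δ0: rk 3, SNF 1^3; δ1: rk 4, SNF 1^4; δ2: rk 1, SNF 1^1
Ȟ^0 = (4 − 3) − 0 = 1, so Ȟ^0 ≅ Z
Ȟ^1 = (8 − 4) − 3 = 1, so Ȟ^1 ≅ Z
Ȟ^2 = (5 − 1) − 4 = 0, so Ȟ^2 ≅ 0

Ȟ^0 ≅ Z,  Ȟ^1 ≅ Z,  Ȟ^2 ≅ 0


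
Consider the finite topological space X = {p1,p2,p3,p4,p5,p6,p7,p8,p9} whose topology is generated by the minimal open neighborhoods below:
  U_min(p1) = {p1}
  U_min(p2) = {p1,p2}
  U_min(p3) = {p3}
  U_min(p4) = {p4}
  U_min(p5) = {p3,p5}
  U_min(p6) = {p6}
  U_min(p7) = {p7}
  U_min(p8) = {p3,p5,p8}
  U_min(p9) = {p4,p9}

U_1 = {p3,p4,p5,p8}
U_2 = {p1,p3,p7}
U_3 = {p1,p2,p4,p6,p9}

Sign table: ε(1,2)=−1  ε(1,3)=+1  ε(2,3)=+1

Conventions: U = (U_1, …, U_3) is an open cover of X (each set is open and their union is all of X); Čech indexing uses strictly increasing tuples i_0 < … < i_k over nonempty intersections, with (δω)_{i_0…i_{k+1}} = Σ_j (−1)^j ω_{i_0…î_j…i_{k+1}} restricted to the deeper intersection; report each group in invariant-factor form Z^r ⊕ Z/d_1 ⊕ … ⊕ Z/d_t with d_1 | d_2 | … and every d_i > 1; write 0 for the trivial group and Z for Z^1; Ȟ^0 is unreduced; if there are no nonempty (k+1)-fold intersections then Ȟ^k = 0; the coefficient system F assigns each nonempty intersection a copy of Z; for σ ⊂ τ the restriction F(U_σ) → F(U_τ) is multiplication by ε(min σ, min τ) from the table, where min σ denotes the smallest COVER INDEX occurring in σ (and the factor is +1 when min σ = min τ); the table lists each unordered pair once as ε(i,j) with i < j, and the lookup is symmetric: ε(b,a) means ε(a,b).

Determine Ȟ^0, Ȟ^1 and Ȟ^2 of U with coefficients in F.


Ȟ^0 ≅ 0,  Ȟ^1 ≅ Z/2,  Ȟ^2 ≅ 0

nerve of the cover:
  U12={p3} U13={p4} U23={p1}
C dims 3,3; δ0: rk 3, SNF 1^2·2
Ȟ^0 = (3 − 3) − 0 = 0, so Ȟ^0 ≅ 0
Ȟ^1 = (3 − 0) − 3 = 0 plus torsion [2], so Ȟ^1 ≅ Z/2
Ȟ^2 = (0 − 0) − 0 = 0, so Ȟ^2 ≅ 0


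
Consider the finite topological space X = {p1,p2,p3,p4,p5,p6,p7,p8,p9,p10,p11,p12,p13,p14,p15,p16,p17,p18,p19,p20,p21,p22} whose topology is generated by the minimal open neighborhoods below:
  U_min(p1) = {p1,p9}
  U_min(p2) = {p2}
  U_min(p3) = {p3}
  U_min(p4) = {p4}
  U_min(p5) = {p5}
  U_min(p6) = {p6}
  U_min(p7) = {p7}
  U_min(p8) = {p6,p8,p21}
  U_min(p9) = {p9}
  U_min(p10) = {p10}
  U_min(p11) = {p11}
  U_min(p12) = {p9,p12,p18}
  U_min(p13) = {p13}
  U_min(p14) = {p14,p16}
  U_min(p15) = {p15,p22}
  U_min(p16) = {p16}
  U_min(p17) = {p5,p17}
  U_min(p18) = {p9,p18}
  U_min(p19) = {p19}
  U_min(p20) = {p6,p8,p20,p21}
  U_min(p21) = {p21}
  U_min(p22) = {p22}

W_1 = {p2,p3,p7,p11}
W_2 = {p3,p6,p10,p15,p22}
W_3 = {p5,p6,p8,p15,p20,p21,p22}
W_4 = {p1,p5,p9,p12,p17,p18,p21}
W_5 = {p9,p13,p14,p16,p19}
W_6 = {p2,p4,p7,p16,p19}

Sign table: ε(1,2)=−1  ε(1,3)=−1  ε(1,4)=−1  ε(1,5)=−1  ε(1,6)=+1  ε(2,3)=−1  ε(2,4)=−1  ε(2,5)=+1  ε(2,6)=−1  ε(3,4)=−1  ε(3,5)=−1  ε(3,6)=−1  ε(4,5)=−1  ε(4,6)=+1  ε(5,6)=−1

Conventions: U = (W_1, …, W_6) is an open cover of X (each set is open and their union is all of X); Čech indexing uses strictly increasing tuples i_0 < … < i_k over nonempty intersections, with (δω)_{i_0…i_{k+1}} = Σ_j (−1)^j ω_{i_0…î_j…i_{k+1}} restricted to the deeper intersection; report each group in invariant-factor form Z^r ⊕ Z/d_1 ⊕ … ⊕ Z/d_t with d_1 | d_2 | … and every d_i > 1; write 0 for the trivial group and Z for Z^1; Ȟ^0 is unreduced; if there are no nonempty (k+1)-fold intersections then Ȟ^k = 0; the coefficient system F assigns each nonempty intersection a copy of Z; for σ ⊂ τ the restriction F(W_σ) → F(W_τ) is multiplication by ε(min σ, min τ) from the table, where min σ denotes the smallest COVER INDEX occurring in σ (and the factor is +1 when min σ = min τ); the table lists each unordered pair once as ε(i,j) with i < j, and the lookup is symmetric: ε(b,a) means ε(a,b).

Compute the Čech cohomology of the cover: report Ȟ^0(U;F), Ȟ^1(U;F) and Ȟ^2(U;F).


Ȟ^0 ≅ 0, Ȟ^1 ≅ Z/2 and Ȟ^2 ≅ 0

nerve simplices:
  W12={p3} W16={p2,p7} W23={p6,p15,p22} W34={p5,p21} W45={p9} W56={p16,p19}
C dims 6,6; δ0: rk 6, SNF 1^5·2
degree 0: 6−6−0 = 0 → Ȟ^0 ≅ 0
degree 1: 6−0−6 = 0 plus torsion [2] → Ȟ^1 ≅ Z/2
degree 2: 0−0−0 = 0 → Ȟ^2 ≅ 0


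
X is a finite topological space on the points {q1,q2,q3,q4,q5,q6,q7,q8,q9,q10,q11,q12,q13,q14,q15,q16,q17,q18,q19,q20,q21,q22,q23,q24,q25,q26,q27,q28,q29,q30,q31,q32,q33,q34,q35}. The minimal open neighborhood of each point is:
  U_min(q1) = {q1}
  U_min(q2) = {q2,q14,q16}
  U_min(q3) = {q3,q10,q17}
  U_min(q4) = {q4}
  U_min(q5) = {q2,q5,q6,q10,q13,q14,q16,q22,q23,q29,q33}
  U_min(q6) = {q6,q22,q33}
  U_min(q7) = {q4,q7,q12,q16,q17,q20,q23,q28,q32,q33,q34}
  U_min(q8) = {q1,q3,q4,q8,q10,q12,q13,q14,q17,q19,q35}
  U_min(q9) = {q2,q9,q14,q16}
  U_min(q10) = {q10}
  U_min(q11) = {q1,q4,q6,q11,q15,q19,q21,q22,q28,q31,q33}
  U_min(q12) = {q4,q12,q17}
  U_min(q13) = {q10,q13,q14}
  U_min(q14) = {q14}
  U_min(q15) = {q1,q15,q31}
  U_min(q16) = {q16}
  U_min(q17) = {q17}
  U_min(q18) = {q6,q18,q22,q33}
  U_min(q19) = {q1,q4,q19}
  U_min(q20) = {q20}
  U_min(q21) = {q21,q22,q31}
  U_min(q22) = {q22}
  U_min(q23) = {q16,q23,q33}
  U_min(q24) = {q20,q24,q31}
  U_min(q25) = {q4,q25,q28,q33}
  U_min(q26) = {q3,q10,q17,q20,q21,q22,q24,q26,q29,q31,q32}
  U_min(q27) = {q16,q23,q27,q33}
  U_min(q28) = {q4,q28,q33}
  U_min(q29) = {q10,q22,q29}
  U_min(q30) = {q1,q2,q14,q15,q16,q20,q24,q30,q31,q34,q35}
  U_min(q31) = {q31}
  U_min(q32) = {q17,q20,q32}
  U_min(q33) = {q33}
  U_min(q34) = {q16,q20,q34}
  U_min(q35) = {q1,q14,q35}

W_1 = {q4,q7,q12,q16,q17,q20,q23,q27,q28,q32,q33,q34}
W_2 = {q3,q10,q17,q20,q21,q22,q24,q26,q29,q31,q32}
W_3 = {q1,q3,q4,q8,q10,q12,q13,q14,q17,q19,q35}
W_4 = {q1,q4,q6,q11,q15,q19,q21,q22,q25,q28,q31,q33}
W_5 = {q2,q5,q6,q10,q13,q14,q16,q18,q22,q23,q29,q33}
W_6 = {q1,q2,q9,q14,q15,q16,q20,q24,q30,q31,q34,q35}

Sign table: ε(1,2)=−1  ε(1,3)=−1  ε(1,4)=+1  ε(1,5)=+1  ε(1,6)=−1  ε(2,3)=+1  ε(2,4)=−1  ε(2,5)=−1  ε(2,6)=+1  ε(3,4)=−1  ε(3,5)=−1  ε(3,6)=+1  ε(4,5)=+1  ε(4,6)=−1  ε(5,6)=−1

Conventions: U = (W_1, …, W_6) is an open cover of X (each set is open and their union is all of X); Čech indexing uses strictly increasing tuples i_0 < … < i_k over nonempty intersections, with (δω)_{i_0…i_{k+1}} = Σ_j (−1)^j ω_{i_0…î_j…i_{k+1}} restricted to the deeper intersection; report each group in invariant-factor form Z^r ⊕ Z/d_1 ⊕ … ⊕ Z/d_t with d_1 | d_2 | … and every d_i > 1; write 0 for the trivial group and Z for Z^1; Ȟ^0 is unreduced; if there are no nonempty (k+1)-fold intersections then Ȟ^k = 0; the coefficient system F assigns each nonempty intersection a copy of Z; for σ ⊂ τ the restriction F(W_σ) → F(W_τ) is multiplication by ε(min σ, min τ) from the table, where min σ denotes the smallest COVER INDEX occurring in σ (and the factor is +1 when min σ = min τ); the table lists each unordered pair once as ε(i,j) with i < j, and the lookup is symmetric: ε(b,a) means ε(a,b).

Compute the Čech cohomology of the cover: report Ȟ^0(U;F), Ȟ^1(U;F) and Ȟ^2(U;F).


nonempty intersections:
  W12={q17,q20,q32} W13={q4,q12,q17} W14={q4,q28,q33} W15={q16,q23,q33} W16={q16,q20,q34} W23={q3,q10,q17} W24={q21,q22,q31} W25={q10,q22,q29} W26={q20,q24,q31} W34={q1,q4,q19} W35={q10,q13,q14} W36={q1,q14,q35} W45={q6,q22,q33} W46={q1,q15,q31} W56={q2,q14,q16}
  W123={q17} W126={q20} W134={q4} W145={q33} W156={q16} W235={q10} W245={q22} W246={q31} W346={q1} W356={q14}
C dims 6,15,10; δ0: rk 5, SNF 1^5; δ1: rk 10, SNF 1^9·2
Ȟ^0: (6−5)−0=1 ⇒ Z
Ȟ^1: (15−10)−5=0 ⇒ 0
Ȟ^2: (10−0)−10=0 plus torsion [2] ⇒ Z/2

Ȟ^0 ≅ Z; Ȟ^1 ≅ 0; Ȟ^2 ≅ Z/2


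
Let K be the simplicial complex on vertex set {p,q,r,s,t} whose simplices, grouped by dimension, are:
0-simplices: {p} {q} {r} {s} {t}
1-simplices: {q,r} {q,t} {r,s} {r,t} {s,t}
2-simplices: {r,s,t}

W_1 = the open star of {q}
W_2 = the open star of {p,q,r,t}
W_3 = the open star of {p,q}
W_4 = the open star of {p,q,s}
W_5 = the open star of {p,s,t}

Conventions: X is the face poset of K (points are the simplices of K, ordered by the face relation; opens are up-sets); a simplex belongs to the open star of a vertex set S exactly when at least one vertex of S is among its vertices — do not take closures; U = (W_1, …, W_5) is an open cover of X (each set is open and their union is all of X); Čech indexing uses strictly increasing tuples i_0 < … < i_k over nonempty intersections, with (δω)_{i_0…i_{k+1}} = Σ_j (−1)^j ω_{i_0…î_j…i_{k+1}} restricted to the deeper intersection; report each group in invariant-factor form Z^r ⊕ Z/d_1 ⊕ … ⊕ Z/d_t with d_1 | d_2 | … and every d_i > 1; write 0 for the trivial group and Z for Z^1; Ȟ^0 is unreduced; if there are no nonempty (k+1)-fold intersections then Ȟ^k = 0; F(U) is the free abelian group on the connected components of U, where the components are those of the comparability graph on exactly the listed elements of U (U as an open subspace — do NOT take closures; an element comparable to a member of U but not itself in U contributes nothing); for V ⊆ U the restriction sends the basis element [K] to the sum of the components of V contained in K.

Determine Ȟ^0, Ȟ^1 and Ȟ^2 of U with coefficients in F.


Ȟ^0 = Z^2, Ȟ^1 = 0 and Ȟ^2 = 0

nonempty intersections:
  W1={{q},{q,r},{q,t}} W2={{p},{q},{r},{t},{q,r},{q,t},{r,s},{r,t},{s,t},{r,s,t}} W3={{p},{q},{q,r},{q,t}} W4={{p},{q},{s},{q,r},{q,t},{r,s},{s,t},{r,s,t}} W5={{p},{s},{t},{q,t},{r,s},{r,t},{s,t},{r,s,t}}
  W12={{q},{q,r},{q,t}} W13={{q},{q,r},{q,t}} W14={{q},{q,r},{q,t}} W15={{q,t}} W23={{p},{q},{q,r},{q,t}} W24={{p},{q},{q,r},{q,t},{r,s},{s,t},{r,s,t}} W25={{p},{t},{q,t},{r,s},{r,t},{s,t},{r,s,t}} W34={{p},{q},{q,r},{q,t}} W35={{p},{q,t}} W45={{p},{s},{q,t},{r,s},{s,t},{r,s,t}}
  W123={{q},{q,r},{q,t}} W124={{q},{q,r},{q,t}} W125={{q,t}} W134={{q},{q,r},{q,t}} W135={{q,t}} W145={{q,t}} W234={{p},{q},{q,r},{q,t}} W235={{p},{q,t}} W245={{p},{q,t},{r,s},{s,t},{r,s,t}} W345={{p},{q,t}}
  W1234={{q},{q,r},{q,t}} W1235={{q,t}} W1245={{q,t}} W1345={{q,t}} W2345={{p},{q,t}}
  W12345={{q,t}}
components per intersection:
  W1: {{q},{q,r},{q,t}}
  W2: {{p}} {{q},{r},{t},{q,r},{q,t},{r,s},{r,t},{s,t},{r,s,t}}
  W3: {{p}} {{q},{q,r},{q,t}}
  W4: {{p}} {{q},{q,r},{q,t}} {{s},{r,s},{s,t},{r,s,t}}
  W5: {{p}} {{s},{t},{q,t},{r,s},{r,t},{s,t},{r,s,t}}
  W12: {{q},{q,r},{q,t}}
  W13: {{q},{q,r},{q,t}}
  W14: {{q},{q,r},{q,t}}
  W15: {{q,t}}
  W23: {{p}} {{q},{q,r},{q,t}}
  W24: {{p}} {{q},{q,r},{q,t}} {{r,s},{s,t},{r,s,t}}
  W25: {{p}} {{t},{q,t},{r,s},{r,t},{s,t},{r,s,t}}
  W34: {{p}} {{q},{q,r},{q,t}}
  W35: {{p}} {{q,t}}
  W45: {{p}} {{s},{r,s},{s,t},{r,s,t}} {{q,t}}
  W123: {{q},{q,r},{q,t}}
  W124: {{q},{q,r},{q,t}}
  W125: {{q,t}}
  W134: {{q},{q,r},{q,t}}
  W135: {{q,t}}
  W145: {{q,t}}
  W234: {{p}} {{q},{q,r},{q,t}}
  W235: {{p}} {{q,t}}
  W245: {{p}} {{q,t}} {{r,s},{s,t},{r,s,t}}
  W345: {{p}} {{q,t}}
  W1234: {{q},{q,r},{q,t}}
  W1235: {{q,t}}
  W1245: {{q,t}}
  W1345: {{q,t}}
  W2345: {{p}} {{q,t}}
  W12345: {{q,t}}
C dims 10,18,15,6; δ0: rk 8, SNF 1^8; δ1: rk 10, SNF 1^10; δ2: rk 5, SNF 1^5
Ȟ^0: (10−8)−0=2 ⇒ Z^2
Ȟ^1: (18−10)−8=0 ⇒ 0
Ȟ^2: (15−5)−10=0 ⇒ 0


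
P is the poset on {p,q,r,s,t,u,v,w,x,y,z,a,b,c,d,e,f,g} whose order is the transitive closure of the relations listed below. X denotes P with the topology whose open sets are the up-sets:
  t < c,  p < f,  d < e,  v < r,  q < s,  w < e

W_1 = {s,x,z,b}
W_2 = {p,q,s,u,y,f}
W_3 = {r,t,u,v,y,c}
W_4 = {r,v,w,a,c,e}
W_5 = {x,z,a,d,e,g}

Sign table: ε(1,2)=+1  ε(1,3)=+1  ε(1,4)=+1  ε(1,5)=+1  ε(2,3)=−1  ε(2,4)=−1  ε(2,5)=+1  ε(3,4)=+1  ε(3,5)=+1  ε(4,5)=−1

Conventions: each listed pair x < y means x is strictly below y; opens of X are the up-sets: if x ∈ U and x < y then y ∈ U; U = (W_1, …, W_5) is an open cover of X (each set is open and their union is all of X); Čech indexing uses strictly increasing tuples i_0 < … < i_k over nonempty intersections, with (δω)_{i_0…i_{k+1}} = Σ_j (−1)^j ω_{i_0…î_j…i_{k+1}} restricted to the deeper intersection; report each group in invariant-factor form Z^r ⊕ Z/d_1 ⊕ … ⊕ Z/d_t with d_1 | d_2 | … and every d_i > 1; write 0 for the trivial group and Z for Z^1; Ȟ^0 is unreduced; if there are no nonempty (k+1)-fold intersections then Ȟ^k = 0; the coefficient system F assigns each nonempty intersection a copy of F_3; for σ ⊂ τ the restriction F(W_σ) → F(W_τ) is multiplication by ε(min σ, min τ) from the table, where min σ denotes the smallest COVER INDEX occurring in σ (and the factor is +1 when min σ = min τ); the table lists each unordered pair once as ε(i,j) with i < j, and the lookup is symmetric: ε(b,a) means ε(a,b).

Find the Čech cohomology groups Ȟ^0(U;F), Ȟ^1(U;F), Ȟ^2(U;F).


Ȟ^0 ≅ Z/3, Ȟ^1 ≅ Z/3, Ȟ^2 ≅ 0

nerve of the cover:
  W12={s} W15={x,z} W23={u,y} W34={r,v,c} W45={a,e}
C dims 5,5; δ0: rk_F3 4
Ȟ^0 = (5 − 4) − 0 = 1, so Ȟ^0 ≅ Z/3
Ȟ^1 = (5 − 0) − 4 = 1, so Ȟ^1 ≅ Z/3
Ȟ^2 = (0 − 0) − 0 = 0, so Ȟ^2 ≅ 0


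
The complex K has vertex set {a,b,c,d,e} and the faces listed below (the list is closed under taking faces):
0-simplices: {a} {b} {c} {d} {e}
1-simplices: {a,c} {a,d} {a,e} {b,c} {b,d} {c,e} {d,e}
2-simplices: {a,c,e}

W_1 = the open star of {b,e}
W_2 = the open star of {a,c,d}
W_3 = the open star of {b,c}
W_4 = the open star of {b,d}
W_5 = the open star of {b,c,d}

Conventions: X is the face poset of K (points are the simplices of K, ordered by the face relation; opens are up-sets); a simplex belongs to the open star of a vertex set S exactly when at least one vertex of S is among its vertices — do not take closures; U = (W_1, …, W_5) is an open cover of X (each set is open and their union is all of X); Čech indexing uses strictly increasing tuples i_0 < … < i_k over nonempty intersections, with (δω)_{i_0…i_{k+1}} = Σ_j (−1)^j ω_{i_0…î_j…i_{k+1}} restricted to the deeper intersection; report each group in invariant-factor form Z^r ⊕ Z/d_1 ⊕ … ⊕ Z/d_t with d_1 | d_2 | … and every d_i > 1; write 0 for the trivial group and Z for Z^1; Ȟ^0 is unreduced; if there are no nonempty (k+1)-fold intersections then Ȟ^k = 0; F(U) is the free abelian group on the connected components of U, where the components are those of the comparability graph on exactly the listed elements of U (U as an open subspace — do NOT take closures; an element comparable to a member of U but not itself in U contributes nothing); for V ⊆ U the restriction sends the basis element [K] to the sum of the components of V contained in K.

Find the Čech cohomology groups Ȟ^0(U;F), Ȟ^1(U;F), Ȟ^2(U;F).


Ȟ^0 ≅ Z; Ȟ^1 ≅ Z^2; Ȟ^2 ≅ 0

intersection data:
  W1={{b},{e},{a,e},{b,c},{b,d},{c,e},{d,e},{a,c,e}} W2={{a},{c},{d},{a,c},{a,d},{a,e},{b,c},{b,d},{c,e},{d,e},{a,c,e}} W3={{b},{c},{a,c},{b,c},{b,d},{c,e},{a,c,e}} W4={{b},{d},{a,d},{b,c},{b,d},{d,e}} W5={{b},{c},{d},{a,c},{a,d},{b,c},{b,d},{c,e},{d,e},{a,c,e}}
  W12={{a,e},{b,c},{b,d},{c,e},{d,e},{a,c,e}} W13={{b},{b,c},{b,d},{c,e},{a,c,e}} W14={{b},{b,c},{b,d},{d,e}} W15={{b},{b,c},{b,d},{c,e},{d,e},{a,c,e}} W23={{c},{a,c},{b,c},{b,d},{c,e},{a,c,e}} W24={{d},{a,d},{b,c},{b,d},{d,e}} W25={{c},{d},{a,c},{a,d},{b,c},{b,d},{c,e},{d,e},{a,c,e}} W34={{b},{b,c},{b,d}} W35={{b},{c},{a,c},{b,c},{b,d},{c,e},{a,c,e}} W45={{b},{d},{a,d},{b,c},{b,d},{d,e}}
  W123={{b,c},{b,d},{c,e},{a,c,e}} W124={{b,c},{b,d},{d,e}} W125={{b,c},{b,d},{c,e},{d,e},{a,c,e}} W134={{b},{b,c},{b,d}} W135={{b},{b,c},{b,d},{c,e},{a,c,e}} W145={{b},{b,c},{b,d},{d,e}} W234={{b,c},{b,d}} W235={{c},{a,c},{b,c},{b,d},{c,e},{a,c,e}} W245={{d},{a,d},{b,c},{b,d},{d,e}} W345={{b},{b,c},{b,d}}
  W1234={{b,c},{b,d}} W1235={{b,c},{b,d},{c,e},{a,c,e}} W1245={{b,c},{b,d},{d,e}} W1345={{b},{b,c},{b,d}} W2345={{b,c},{b,d}}
  W12345={{b,c},{b,d}}
components per intersection:
  W1: {{b},{b,c},{b,d}} {{e},{a,e},{c,e},{d,e},{a,c,e}}
  W2: {{a},{c},{d},{a,c},{a,d},{a,e},{b,c},{b,d},{c,e},{d,e},{a,c,e}}
  W3: {{b},{c},{a,c},{b,c},{b,d},{c,e},{a,c,e}}
  W4: {{b},{d},{a,d},{b,c},{b,d},{d,e}}
  W5: {{b},{c},{d},{a,c},{a,d},{b,c},{b,d},{c,e},{d,e},{a,c,e}}
  W12: {{a,e},{c,e},{a,c,e}} {{b,c}} {{b,d}} {{d,e}}
  W13: {{b},{b,c},{b,d}} {{c,e},{a,c,e}}
  W14: {{b},{b,c},{b,d}} {{d,e}}
  W15: {{b},{b,c},{b,d}} {{c,e},{a,c,e}} {{d,e}}
  W23: {{c},{a,c},{b,c},{c,e},{a,c,e}} {{b,d}}
  W24: {{d},{a,d},{b,d},{d,e}} {{b,c}}
  W25: {{c},{a,c},{b,c},{c,e},{a,c,e}} {{d},{a,d},{b,d},{d,e}}
  W34: {{b},{b,c},{b,d}}
  W35: {{b},{c},{a,c},{b,c},{b,d},{c,e},{a,c,e}}
  W45: {{b},{d},{a,d},{b,c},{b,d},{d,e}}
  W123: {{b,c}} {{b,d}} {{c,e},{a,c,e}}
  W124: {{b,c}} {{b,d}} {{d,e}}
  W125: {{b,c}} {{b,d}} {{c,e},{a,c,e}} {{d,e}}
  W134: {{b},{b,c},{b,d}}
  W135: {{b},{b,c},{b,d}} {{c,e},{a,c,e}}
  W145: {{b},{b,c},{b,d}} {{d,e}}
  W234: {{b,c}} {{b,d}}
  W235: {{c},{a,c},{b,c},{c,e},{a,c,e}} {{b,d}}
  W245: {{d},{a,d},{b,d},{d,e}} {{b,c}}
  W345: {{b},{b,c},{b,d}}
  W1234: {{b,c}} {{b,d}}
  W1235: {{b,c}} {{b,d}} {{c,e},{a,c,e}}
  W1245: {{b,c}} {{b,d}} {{d,e}}
  W1345: {{b},{b,c},{b,d}}
  W2345: {{b,c}} {{b,d}}
  W12345: {{b,c}} {{b,d}}
C dims 6,20,22,11; δ0: rk 5, SNF 1^5; δ1: rk 13, SNF 1^13; δ2: rk 9, SNF 1^9
Ȟ^0 = (6 − 5) − 0 = 1, so Ȟ^0 ≅ Z
Ȟ^1 = (20 − 13) − 5 = 2, so Ȟ^1 ≅ Z^2
Ȟ^2 = (22 − 9) − 13 = 0, so Ȟ^2 ≅ 0


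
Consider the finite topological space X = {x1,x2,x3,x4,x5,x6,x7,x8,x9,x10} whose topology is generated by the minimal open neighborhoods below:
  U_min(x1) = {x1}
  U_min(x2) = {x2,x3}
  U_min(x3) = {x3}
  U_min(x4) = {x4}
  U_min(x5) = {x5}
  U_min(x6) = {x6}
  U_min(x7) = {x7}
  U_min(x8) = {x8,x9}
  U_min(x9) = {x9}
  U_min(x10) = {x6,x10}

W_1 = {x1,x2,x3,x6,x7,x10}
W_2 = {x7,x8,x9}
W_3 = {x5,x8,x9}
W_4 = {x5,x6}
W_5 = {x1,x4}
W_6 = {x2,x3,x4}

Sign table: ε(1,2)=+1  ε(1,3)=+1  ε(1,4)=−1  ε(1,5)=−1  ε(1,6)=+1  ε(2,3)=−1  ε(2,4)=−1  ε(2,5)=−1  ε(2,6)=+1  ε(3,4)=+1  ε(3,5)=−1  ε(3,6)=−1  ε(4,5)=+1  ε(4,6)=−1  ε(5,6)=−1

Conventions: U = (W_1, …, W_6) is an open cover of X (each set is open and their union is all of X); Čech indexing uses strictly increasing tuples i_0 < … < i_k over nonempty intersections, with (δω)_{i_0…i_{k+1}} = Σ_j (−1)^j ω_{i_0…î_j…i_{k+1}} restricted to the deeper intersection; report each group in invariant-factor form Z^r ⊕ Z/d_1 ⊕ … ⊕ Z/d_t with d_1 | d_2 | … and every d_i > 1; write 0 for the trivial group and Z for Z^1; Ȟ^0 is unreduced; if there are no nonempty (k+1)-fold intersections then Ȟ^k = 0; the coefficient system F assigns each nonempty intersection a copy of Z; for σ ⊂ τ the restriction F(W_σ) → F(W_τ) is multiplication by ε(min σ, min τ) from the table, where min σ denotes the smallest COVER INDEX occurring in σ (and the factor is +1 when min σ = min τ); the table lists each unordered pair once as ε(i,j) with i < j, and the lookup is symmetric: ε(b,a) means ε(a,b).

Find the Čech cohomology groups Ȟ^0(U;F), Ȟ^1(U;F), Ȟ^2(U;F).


Ȟ^0 ≅ Z, Ȟ^1 ≅ Z^2, Ȟ^2 ≅ 0

nonempty overlaps:
  W12={x7} W14={x6} W15={x1} W16={x2,x3} W23={x8,x9} W34={x5} W56={x4}
C dims 6,7; δ0: rk 5, SNF 1^5
degree 0: 6−5−0 = 1 → Ȟ^0 ≅ Z
degree 1: 7−0−5 = 2 → Ȟ^1 ≅ Z^2
degree 2: 0−0−0 = 0 → Ȟ^2 ≅ 0


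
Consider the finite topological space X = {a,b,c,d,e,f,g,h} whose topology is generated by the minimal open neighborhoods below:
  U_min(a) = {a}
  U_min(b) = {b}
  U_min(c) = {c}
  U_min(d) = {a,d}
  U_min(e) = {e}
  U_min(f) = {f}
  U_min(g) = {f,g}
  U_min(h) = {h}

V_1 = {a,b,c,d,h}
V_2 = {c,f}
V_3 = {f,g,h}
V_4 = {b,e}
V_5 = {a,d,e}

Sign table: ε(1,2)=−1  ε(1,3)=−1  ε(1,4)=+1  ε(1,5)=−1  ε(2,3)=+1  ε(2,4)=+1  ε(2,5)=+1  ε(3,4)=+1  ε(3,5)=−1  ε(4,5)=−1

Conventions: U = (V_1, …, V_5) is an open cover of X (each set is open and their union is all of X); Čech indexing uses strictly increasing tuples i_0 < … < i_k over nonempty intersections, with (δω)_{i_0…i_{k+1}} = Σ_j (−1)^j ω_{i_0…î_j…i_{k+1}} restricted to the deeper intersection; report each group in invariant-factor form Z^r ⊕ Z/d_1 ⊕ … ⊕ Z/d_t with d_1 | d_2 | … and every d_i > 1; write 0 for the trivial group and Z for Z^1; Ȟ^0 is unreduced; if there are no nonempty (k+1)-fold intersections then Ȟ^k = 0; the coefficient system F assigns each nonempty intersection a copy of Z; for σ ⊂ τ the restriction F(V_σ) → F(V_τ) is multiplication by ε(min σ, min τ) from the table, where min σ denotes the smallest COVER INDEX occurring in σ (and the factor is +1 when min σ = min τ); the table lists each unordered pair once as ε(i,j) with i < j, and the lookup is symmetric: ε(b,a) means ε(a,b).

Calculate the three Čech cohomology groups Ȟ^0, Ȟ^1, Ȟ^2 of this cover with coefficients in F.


intersection data:
  V12={c} V13={h} V14={b} V15={a,d} V23={f} V45={e}
C dims 5,6; δ0: rk 4, SNF 1^4
Ȟ^0 = (5 − 4) − 0 = 1, so Ȟ^0 ≅ Z
Ȟ^1 = (6 − 0) − 4 = 2, so Ȟ^1 ≅ Z^2
Ȟ^2 = (0 − 0) − 0 = 0, so Ȟ^2 ≅ 0

Ȟ^0(U;F) ≅ Z; Ȟ^1(U;F) ≅ Z^2; Ȟ^2(U;F) ≅ 0


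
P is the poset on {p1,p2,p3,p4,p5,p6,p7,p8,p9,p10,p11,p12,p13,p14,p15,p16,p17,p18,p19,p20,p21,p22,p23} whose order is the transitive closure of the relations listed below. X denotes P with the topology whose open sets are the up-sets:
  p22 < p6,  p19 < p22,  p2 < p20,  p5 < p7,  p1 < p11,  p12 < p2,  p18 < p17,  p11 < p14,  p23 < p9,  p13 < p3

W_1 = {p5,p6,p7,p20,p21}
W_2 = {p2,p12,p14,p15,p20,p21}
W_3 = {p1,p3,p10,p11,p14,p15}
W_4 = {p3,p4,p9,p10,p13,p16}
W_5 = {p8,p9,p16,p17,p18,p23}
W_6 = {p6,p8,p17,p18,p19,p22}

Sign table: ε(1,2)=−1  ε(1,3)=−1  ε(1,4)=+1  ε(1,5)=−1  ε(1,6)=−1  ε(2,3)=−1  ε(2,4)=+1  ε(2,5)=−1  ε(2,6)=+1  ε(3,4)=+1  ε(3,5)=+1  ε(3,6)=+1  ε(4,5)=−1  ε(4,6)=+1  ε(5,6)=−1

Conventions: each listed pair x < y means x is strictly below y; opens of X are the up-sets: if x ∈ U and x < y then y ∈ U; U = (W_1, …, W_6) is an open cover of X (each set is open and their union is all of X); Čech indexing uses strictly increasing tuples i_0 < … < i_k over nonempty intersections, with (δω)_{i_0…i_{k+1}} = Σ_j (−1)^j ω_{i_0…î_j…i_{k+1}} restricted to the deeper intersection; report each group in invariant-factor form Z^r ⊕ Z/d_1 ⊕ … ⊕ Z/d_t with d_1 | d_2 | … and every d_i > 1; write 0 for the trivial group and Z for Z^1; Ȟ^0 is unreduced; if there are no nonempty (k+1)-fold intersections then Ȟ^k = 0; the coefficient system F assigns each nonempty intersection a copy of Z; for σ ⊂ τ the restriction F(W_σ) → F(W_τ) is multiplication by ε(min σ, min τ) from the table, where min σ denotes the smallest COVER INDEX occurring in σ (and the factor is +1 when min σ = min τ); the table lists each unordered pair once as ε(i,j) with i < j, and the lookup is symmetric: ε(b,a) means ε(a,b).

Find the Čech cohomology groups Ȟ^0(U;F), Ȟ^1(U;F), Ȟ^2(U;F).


Ȟ^0 ≅ 0, Ȟ^1 ≅ Z/2, Ȟ^2 ≅ 0

nonempty overlaps:
  W12={p20,p21} W16={p6} W23={p14,p15} W34={p3,p10} W45={p9,p16} W56={p8,p17,p18}
C dims 6,6; δ0: rk 6, SNF 1^5·2
degree 0: 6−6−0 = 0 → Ȟ^0 ≅ 0
degree 1: 6−0−6 = 0 plus torsion [2] → Ȟ^1 ≅ Z/2
degree 2: 0−0−0 = 0 → Ȟ^2 ≅ 0
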